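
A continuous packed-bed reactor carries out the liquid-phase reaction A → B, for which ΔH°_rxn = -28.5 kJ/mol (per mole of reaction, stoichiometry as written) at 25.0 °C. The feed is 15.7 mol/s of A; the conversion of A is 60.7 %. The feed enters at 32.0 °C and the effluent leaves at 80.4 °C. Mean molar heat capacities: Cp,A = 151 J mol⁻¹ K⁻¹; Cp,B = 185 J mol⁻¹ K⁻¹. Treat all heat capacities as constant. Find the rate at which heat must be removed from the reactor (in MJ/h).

Extent of reaction ξ = 0.607 × 15.7 = 9.5299 mol/s
Reaction term: ξ·ΔH°_rxn = 9.5299 × -28.5 = -271.6 kJ/s
Sensible, feed 32.0→25 °C: -16.595 kJ/s
Outlet flows (mol/s): A 6.1701, B 9.5299
Sensible, products 25→80.4 °C: 149.29 kJ/s
Q = ΔH = -138.91 kJ/s = -138.91 kW
Heat removed = 500.08 MJ/h

Q_out = 500 MJ/h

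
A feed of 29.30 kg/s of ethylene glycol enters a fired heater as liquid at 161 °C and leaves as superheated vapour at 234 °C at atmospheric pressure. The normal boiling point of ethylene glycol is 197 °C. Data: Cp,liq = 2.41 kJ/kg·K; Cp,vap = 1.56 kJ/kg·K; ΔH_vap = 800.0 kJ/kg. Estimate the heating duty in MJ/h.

Q = 99600 MJ/h

liquid 161→197 °C: 86.76 kJ/kg
vaporisation at 197 °C: 800 kJ/kg
vapour 197→234 °C: 57.72 kJ/kg
Δh = 86.76 + 800 + 57.72 = 944.48 kJ/kg
Q = ṁ·Δh = 29.30 kg/s × 944.48 kJ/kg = 27673 kJ/s
|Q| = 27673 kW = 99624 MJ/h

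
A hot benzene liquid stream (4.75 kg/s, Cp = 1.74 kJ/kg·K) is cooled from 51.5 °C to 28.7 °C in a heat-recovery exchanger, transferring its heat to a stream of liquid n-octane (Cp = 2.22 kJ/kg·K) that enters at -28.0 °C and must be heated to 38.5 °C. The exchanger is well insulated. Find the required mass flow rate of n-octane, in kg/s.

ṁ_c = 1.28 kg/s

Heat released by hot stream: Q = 4.75 × 1.74 × (51.5 − 28.7) = 188.44 kJ/s
Energy balance on cold side (adiabatic exchanger): Q = ṁ_c·Cp_c·(T_c,out − T_c,in)
ṁ_c = 188.44 / [2.22 × (38.5 − -28.0)] = 1.2764 kg/s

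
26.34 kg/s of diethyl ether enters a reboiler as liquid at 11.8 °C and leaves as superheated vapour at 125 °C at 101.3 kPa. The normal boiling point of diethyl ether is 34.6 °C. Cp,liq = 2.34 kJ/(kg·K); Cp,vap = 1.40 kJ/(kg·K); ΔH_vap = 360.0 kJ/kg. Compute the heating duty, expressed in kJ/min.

Q = 853000 kJ/min

liquid 11.8→34.6 °C: 53.352 kJ/kg
vaporisation at 34.6 °C: 360 kJ/kg
vapour 34.6→125 °C: 126.56 kJ/kg
Δh = 53.352 + 360 + 126.56 = 539.91 kJ/kg
Q = ṁ·Δh = 26.34 kg/s × 539.91 kJ/kg = 14221 kJ/s
|Q| = 14221 kW = 853280 kJ/min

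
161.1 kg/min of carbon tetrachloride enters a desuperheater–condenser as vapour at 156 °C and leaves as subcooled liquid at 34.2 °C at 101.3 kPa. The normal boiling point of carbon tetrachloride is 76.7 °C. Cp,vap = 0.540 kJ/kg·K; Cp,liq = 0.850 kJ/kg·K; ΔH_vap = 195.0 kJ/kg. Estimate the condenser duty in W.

vapour 156→76.7 °C: -42.822 kJ/kg
condensation at 76.7 °C: -195 kJ/kg
liquid 76.7→34.2 °C: -36.125 kJ/kg
Δh = -42.822 + -195 + -36.125 = -273.95 kJ/kg
Q = ṁ·Δh = 161.1 kg/min × -273.95 kJ/kg = -44133 kJ/min
|Q| = 735.55 kW = 735550 W

Q_c = 736000 W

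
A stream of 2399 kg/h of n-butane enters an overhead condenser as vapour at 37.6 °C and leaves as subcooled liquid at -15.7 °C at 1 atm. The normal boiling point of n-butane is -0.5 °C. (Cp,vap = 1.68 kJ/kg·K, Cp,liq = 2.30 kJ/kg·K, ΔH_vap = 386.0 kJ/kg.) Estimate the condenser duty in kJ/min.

vapour 37.6→-0.5 °C: -64.008 kJ/kg
condensation at -0.5 °C: -386 kJ/kg
liquid -0.5→-15.7 °C: -34.96 kJ/kg
Δh = -64.008 + -386 + -34.96 = -484.97 kJ/kg
Q = ṁ·Δh = 2399 kg/h × -484.97 kJ/kg = -1.1634e+06 kJ/h
|Q| = 323.18 kW = 19391 kJ/min

Q_c = 19400 kJ/min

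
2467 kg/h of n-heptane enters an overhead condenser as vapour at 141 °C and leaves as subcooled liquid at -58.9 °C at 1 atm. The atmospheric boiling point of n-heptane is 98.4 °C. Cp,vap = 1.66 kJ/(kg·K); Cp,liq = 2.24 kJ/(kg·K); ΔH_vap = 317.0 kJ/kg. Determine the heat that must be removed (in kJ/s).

vapour 141→98.4 °C: -70.716 kJ/kg
condensation at 98.4 °C: -317 kJ/kg
liquid 98.4→-58.9 °C: -352.35 kJ/kg
Δh = -70.716 + -317 + -352.35 = -740.07 kJ/kg
Q = ṁ·Δh = 2467 kg/h × -740.07 kJ/kg = -1.8257e+06 kJ/h
|Q| = 507.15 kW

Q_c = 507 kJ/s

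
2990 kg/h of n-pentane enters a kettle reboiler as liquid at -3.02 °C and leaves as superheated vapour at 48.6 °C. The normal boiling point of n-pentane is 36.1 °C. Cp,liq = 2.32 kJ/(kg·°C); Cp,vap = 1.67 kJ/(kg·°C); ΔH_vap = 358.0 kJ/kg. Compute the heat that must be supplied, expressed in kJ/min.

Q = 23400 kJ/min

liquid -3.02→36.1 °C: 90.758 kJ/kg
vaporisation at 36.1 °C: 358 kJ/kg
vapour 36.1→48.6 °C: 20.875 kJ/kg
Δh = 90.758 + 358 + 20.875 = 469.63 kJ/kg
Q = ṁ·Δh = 2990 kg/h × 469.63 kJ/kg = 1.4042e+06 kJ/h
|Q| = 390.06 kW = 23403 kJ/min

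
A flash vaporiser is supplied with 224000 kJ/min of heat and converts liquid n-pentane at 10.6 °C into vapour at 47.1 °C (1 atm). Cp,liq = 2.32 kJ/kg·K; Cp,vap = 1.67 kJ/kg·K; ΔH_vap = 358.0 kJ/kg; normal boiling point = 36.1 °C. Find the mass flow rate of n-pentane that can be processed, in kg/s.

ṁ = 8.57 kg/s

Δh = 2.32×(36.1−10.6) + 358.0 + 1.67×(47.1−36.1) = 435.53 kJ/kg
Q = 224000 kJ/min = 3733.3 kJ/s = 3733.3 kJ/s
ṁ = Q/Δh = 3733.3 / 435.53 = 8.5719 kg/s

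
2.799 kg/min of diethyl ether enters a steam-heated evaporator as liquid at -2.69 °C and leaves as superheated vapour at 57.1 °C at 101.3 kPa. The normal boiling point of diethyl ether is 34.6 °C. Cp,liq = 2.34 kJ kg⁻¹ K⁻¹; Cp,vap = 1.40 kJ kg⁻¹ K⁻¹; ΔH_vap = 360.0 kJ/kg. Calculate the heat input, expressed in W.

liquid -2.69→34.6 °C: 87.259 kJ/kg
vaporisation at 34.6 °C: 360 kJ/kg
vapour 34.6→57.1 °C: 31.5 kJ/kg
Δh = 87.259 + 360 + 31.5 = 478.76 kJ/kg
Q = ṁ·Δh = 2.799 kg/min × 478.76 kJ/kg = 1340 kJ/min
|Q| = 22.334 kW = 22334 W

Q = 22300 W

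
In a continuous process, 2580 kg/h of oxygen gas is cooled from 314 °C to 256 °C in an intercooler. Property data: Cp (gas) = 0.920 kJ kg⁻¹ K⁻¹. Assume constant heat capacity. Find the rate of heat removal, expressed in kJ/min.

Q_c = 2290 kJ/min

Q = ṁ·Cp·ΔT = 2580 × 0.920 × (256 − 314) = -137670 kJ/h
Converting: 137670 / 3600 s = 38.241 kW
Cooling duty = 2294.5 kJ/min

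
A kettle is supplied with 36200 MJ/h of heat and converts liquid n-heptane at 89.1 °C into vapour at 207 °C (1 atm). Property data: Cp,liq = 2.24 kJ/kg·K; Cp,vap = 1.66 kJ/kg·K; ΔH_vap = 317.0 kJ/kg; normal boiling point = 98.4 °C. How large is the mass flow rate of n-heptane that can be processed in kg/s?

Δh = 2.24×(98.4−89.1) + 317.0 + 1.66×(207−98.4) = 518.11 kJ/kg
Q = 36200 MJ/h = 10056 kJ/s = 10056 kJ/s
ṁ = Q/Δh = 10056 / 518.11 = 19.408 kg/s

ṁ = 19.4 kg/s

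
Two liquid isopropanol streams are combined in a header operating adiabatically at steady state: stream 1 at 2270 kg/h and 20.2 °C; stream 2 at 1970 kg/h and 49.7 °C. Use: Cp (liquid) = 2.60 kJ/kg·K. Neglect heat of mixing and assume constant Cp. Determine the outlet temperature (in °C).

T_out = 33.9 °C

Adiabatic, steady state ⇒ Σ ṁᵢCp,ᵢ(T_out − Tᵢ) = 0
T_out = Σ ṁᵢCp,ᵢTᵢ / Σ ṁᵢCp,ᵢ
      = 373780 / 11024 = 33.906 °C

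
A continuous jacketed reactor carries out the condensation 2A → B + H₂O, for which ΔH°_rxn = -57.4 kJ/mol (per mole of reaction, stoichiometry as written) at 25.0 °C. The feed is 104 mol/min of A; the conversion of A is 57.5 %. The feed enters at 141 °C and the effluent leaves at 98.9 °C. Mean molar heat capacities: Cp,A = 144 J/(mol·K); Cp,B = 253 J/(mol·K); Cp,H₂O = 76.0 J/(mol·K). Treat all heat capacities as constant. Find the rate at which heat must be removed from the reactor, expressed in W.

Extent of reaction ξ = 0.575 × 104 / 2 = 29.9 mol/min
Reaction term: ξ·ΔH°_rxn = 29.9 × -57.4 = -1716.3 kJ/min
Sensible, feed 141→25 °C: -1737.2 kJ/min
Outlet flows (mol/min): A 44.2, B 29.9, H₂O 29.9
Sensible, products 25→98.9 °C: 1197.3 kJ/min
Q = ΔH = -2256.2 kJ/min = -37.603 kW
Heat removed = 37603 W

Q_out = 37600 W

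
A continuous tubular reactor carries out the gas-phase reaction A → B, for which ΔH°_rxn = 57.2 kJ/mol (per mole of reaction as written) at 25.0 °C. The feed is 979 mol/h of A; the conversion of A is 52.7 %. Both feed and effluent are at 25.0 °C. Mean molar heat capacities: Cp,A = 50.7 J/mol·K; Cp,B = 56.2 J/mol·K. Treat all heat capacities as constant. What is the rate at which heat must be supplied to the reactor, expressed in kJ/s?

Extent of reaction ξ = 0.527 × 979 = 515.93 mol/h
Reaction term: ξ·ΔH°_rxn = 515.93 × 57.2 = 29511 kJ/h
Q = ΔH = 29511 kJ/h = 8.1976 kW
Heat supplied = 8.1976 kJ/s

Q_in = 8.20 kJ/s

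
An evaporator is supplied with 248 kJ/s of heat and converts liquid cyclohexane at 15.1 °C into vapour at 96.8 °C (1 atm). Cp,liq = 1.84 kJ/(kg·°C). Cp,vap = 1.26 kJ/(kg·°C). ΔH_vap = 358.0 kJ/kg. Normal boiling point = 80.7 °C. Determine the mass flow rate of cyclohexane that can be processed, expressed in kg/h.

Δh = 1.84×(80.7−15.1) + 358.0 + 1.26×(96.8−80.7) = 498.99 kJ/kg
Q = 248 kJ/s = 248 kJ/s = 892800 kJ/h
ṁ = Q/Δh = 892800 / 498.99 = 1789.2 kg/h

ṁ = 1790 kg/h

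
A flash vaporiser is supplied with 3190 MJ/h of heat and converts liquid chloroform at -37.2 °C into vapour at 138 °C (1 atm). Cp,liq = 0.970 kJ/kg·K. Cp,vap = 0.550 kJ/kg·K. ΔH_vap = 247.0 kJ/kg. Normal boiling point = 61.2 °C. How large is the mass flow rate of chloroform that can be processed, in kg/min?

Δh = 0.970×(61.2−-37.2) + 247.0 + 0.550×(138−61.2) = 384.69 kJ/kg
Q = 3190 MJ/h = 886.11 kJ/s = 53167 kJ/min
ṁ = Q/Δh = 53167 / 384.69 = 138.21 kg/min

ṁ = 138 kg/min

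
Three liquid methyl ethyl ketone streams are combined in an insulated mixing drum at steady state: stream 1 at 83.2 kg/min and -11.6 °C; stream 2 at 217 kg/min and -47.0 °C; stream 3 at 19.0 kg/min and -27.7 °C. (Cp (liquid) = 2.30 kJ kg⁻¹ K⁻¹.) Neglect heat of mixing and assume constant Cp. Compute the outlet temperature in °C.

T_out = -36.6 °C

No heat crosses the boundary, so H_out = H_in.
Σ ṁᵢCp,ᵢTᵢ = 83.2×2.30×-11.6 + 217×2.30×-47.0 + 19.0×2.30×-27.7 = -26888
Σ ṁᵢCp,ᵢ = 83.2×2.30 + 217×2.30 + 19.0×2.30 = 734.16
T_out = -26888 / 734.16 = -36.624 °C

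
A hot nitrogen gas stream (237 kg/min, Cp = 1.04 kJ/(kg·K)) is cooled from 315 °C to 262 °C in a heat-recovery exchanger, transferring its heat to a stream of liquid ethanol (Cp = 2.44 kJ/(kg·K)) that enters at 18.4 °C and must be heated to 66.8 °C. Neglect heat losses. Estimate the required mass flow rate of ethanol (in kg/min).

Heat released by hot stream: Q = 237 × 1.04 × (315 − 262) = 13063 kJ/min
Energy balance on cold side (adiabatic exchanger): Q = ṁ_c·Cp_c·(T_c,out − T_c,in)
ṁ_c = 13063 / [2.44 × (66.8 − 18.4)] = 110.62 kg/min

ṁ_c = 111 kg/min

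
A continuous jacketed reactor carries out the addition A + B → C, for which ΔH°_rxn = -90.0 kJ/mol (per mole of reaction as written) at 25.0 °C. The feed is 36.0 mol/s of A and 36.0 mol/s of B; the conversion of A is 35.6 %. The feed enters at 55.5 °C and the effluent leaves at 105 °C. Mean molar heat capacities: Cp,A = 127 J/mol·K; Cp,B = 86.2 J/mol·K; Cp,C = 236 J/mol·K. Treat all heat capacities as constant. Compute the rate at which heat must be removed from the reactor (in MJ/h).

Q_out = 2700 MJ/h

Extent of reaction ξ = 0.356 × 36.0 = 12.816 mol/s
Reaction term: ξ·ΔH°_rxn = 12.816 × -90.0 = -1153.4 kJ/s
Sensible, feed 55.5→25 °C: -234.09 kJ/s
Outlet flows (mol/s): A 23.184, B 23.184, C 12.816
Sensible, products 25→105 °C: 637.39 kJ/s
Q = ΔH = -750.14 kJ/s = -750.14 kW
Heat removed = 2700.5 MJ/h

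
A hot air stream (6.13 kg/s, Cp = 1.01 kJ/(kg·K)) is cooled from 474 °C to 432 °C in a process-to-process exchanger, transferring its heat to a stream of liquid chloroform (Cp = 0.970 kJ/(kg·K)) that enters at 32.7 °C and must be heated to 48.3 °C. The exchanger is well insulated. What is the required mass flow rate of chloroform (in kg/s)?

Heat released by hot stream: Q = 6.13 × 1.01 × (474 − 432) = 260.03 kJ/s
Energy balance on cold side (adiabatic exchanger): Q = ṁ_c·Cp_c·(T_c,out − T_c,in)
ṁ_c = 260.03 / [0.970 × (48.3 − 32.7)] = 17.184 kg/s

ṁ_c = 17.2 kg/s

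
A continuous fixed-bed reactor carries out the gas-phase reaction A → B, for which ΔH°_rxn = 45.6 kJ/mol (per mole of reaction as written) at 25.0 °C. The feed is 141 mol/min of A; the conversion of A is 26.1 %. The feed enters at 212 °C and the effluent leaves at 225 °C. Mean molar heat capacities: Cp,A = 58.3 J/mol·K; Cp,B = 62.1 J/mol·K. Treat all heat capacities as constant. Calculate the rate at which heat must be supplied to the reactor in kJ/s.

Extent of reaction ξ = 0.261 × 141 = 36.801 mol/min
Reaction term: ξ·ΔH°_rxn = 36.801 × 45.6 = 1678.1 kJ/min
Sensible, feed 212→25 °C: -1537.2 kJ/min
Outlet flows (mol/min): A 104.2, B 36.801
Sensible, products 25→225 °C: 1672 kJ/min
Q = ΔH = 1813 kJ/min = 30.216 kW
Heat supplied = 30.216 kJ/s

Q_in = 30.2 kJ/s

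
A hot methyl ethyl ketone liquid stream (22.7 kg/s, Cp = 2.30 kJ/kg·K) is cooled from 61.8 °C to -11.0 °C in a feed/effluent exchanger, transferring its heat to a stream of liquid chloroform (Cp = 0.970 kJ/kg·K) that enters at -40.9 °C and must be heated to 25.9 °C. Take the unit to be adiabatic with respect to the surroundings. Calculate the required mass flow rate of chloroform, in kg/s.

Heat released by hot stream: Q = 22.7 × 2.30 × (61.8 − -11.0) = 3800.9 kJ/s
Energy balance on cold side (adiabatic exchanger): Q = ṁ_c·Cp_c·(T_c,out − T_c,in)
ṁ_c = 3800.9 / [0.970 × (25.9 − -40.9)] = 58.659 kg/s

ṁ_c = 58.7 kg/s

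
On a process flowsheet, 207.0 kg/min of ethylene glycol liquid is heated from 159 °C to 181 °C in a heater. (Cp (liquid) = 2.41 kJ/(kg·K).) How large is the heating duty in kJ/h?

Q = ṁ·Cp·ΔT = 207.0 × 2.41 × (181 − 159) = 10975 kJ/min
Converting: 10975 / 60 s = 182.92 kW
Heating duty = 658510 kJ/h

Q = 659000 kJ/h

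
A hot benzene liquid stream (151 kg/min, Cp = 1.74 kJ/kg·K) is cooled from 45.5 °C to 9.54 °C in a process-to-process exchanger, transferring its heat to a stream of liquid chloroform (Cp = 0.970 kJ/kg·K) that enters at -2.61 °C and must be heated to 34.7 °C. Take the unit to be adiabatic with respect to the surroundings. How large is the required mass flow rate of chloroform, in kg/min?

ṁ_c = 261 kg/min

Heat released by hot stream: Q = 151 × 1.74 × (45.5 − 9.54) = 9448.1 kJ/min
Energy balance on cold side (adiabatic exchanger): Q = ṁ_c·Cp_c·(T_c,out − T_c,in)
ṁ_c = 9448.1 / [0.970 × (34.7 − -2.61)] = 261.07 kg/min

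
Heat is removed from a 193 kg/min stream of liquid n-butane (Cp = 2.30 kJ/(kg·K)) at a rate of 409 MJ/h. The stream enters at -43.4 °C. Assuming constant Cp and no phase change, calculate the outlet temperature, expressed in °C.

Q = 409 MJ/h = 6816.7 kJ/min
ΔT = Q/(ṁ·Cp) = 6816.7/(193×2.30) = 15.356 K
T_out = -43.4 − 15.356 = -58.756 °C

T_out = -58.8 °C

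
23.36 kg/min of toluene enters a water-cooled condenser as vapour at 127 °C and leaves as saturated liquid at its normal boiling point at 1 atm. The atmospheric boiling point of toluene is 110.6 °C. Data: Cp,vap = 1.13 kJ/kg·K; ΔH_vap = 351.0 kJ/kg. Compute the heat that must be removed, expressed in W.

Q_c = 144000 W

vapour 127→110.6 °C: -18.532 kJ/kg
condensation at 110.6 °C: -351 kJ/kg
Δh = -18.532 + -351 = -369.53 kJ/kg
Q = ṁ·Δh = 23.36 kg/min × -369.53 kJ/kg = -8632.3 kJ/min
|Q| = 143.87 kW = 143870 W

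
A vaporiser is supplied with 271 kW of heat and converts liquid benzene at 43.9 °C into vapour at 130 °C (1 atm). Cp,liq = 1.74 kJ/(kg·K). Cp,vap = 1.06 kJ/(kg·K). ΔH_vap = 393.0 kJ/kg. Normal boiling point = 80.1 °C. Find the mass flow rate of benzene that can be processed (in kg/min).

Δh = 1.74×(80.1−43.9) + 393.0 + 1.06×(130−80.1) = 508.88 kJ/kg
Q = 271 kW = 271 kJ/s = 16260 kJ/min
ṁ = Q/Δh = 16260 / 508.88 = 31.952 kg/min

ṁ = 32.0 kg/min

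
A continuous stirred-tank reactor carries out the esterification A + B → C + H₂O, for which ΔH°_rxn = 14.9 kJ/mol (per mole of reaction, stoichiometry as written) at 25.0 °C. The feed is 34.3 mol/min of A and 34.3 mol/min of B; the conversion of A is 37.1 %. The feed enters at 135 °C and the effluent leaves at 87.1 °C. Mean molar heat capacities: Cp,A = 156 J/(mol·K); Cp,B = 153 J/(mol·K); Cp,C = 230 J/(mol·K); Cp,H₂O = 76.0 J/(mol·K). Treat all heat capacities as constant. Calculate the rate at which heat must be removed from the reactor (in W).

Extent of reaction ξ = 0.371 × 34.3 = 12.725 mol/min
Reaction term: ξ·ΔH°_rxn = 12.725 × 14.9 = 189.61 kJ/min
Sensible, feed 135→25 °C: -1165.9 kJ/min
Outlet flows (mol/min): A 21.575, B 21.575, C 12.725, H₂O 12.725
Sensible, products 25→87.1 °C: 655.81 kJ/min
Q = ΔH = -320.44 kJ/min = -5.3407 kW
Heat removed = 5340.7 W

Q_out = 5340 W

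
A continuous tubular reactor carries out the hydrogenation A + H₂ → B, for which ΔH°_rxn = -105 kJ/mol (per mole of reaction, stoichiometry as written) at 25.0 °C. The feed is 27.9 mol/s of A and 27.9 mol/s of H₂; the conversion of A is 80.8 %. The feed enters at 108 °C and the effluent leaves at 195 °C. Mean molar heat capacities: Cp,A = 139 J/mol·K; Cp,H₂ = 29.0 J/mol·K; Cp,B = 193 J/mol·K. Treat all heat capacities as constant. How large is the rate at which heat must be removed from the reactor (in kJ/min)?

Extent of reaction ξ = 0.808 × 27.9 = 22.543 mol/s
Reaction term: ξ·ΔH°_rxn = 22.543 × -105 = -2367 kJ/s
Sensible, feed 108→25 °C: -389.04 kJ/s
Outlet flows (mol/s): A 5.3568, H₂ 5.3568, B 22.543
Sensible, products 25→195 °C: 892.63 kJ/s
Q = ΔH = -1863.4 kJ/s = -1863.4 kW
Heat removed = 111810 kJ/min

Q_out = 112000 kJ/min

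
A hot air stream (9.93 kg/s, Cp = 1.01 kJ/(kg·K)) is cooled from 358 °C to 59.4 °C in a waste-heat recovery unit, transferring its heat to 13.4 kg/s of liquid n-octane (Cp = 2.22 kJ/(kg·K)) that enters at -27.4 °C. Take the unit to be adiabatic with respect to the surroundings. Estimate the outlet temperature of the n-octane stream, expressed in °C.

T_c,out = 73.3 °C

Heat released by hot stream: Q = 9.93 × 1.01 × (358 − 59.4) = 2994.7 kJ/s
Energy balance on cold side (adiabatic exchanger): Q = ṁ_c·Cp_c·(T_c,out − T_c,in)
T_c,out = -27.4 + 2994.7/(13.4 × 2.22) = 73.271 °C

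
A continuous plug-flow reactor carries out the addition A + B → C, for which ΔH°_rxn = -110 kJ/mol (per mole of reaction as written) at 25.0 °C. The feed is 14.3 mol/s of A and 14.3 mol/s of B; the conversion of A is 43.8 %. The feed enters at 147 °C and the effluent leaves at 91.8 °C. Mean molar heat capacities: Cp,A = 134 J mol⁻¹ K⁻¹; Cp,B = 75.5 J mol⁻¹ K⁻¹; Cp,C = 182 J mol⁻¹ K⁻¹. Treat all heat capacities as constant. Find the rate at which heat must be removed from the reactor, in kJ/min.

Q_out = 52000 kJ/min

Extent of reaction ξ = 0.438 × 14.3 = 6.2634 mol/s
Reaction term: ξ·ΔH°_rxn = 6.2634 × -110 = -688.97 kJ/s
Sensible, feed 147→25 °C: -365.49 kJ/s
Outlet flows (mol/s): A 8.0366, B 8.0366, C 6.2634
Sensible, products 25→91.8 °C: 188.62 kJ/s
Q = ΔH = -865.85 kJ/s = -865.85 kW
Heat removed = 51951 kJ/min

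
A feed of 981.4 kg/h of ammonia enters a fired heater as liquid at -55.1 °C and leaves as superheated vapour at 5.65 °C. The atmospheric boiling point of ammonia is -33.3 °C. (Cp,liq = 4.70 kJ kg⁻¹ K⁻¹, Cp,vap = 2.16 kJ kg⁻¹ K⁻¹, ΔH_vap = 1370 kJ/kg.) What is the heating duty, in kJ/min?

Q = 25500 kJ/min

liquid -55.1→-33.3 °C: 102.46 kJ/kg
vaporisation at -33.3 °C: 1370 kJ/kg
vapour -33.3→5.65 °C: 84.132 kJ/kg
Δh = 102.46 + 1370 + 84.132 = 1556.6 kJ/kg
Q = ṁ·Δh = 981.4 kg/h × 1556.6 kJ/kg = 1.5276e+06 kJ/h
|Q| = 424.34 kW = 25461 kJ/min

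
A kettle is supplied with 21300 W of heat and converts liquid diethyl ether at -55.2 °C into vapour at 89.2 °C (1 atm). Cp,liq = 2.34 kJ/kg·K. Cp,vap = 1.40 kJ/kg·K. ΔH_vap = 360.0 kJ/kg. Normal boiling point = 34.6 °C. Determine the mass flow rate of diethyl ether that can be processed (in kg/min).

ṁ = 1.98 kg/min

Δh = 2.34×(34.6−-55.2) + 360.0 + 1.40×(89.2−34.6) = 646.57 kJ/kg
Q = 21300 W = 21.3 kJ/s = 1278 kJ/min
ṁ = Q/Δh = 1278 / 646.57 = 1.9766 kg/min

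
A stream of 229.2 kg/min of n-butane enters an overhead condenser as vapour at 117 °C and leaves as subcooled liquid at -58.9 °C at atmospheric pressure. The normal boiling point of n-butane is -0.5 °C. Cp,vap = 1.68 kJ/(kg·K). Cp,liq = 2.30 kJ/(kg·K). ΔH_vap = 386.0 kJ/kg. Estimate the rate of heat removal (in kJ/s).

Q_c = 2740 kJ/s

vapour 117→-0.5 °C: -197.4 kJ/kg
condensation at -0.5 °C: -386 kJ/kg
liquid -0.5→-58.9 °C: -134.32 kJ/kg
Δh = -197.4 + -386 + -134.32 = -717.72 kJ/kg
Q = ṁ·Δh = 229.2 kg/min × -717.72 kJ/kg = -164500 kJ/min
|Q| = 2741.7 kW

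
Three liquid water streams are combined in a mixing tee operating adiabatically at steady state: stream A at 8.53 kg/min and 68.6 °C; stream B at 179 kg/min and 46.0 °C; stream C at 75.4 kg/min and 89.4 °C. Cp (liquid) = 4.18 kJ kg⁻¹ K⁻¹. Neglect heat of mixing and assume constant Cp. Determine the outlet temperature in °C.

T_out = 59.2 °C

No heat crosses the boundary, so H_out = H_in.
T_out = Σ ṁᵢCp,ᵢTᵢ / Σ ṁᵢCp,ᵢ
      = 65040 / 1099 = 59.179 °C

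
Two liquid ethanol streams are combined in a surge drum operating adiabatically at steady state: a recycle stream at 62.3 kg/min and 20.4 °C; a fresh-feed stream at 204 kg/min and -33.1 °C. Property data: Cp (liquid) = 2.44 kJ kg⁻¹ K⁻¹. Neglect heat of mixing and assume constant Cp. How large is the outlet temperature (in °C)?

Adiabatic, steady state ⇒ Σ ṁᵢCp,ᵢ(T_out − Tᵢ) = 0
Σ ṁᵢCp,ᵢTᵢ = 62.3×2.44×20.4 + 204×2.44×-33.1 = -13375
Σ ṁᵢCp,ᵢ = 62.3×2.44 + 204×2.44 = 649.77
T_out = -13375 / 649.77 = -20.584 °C

T_out = -20.6 °C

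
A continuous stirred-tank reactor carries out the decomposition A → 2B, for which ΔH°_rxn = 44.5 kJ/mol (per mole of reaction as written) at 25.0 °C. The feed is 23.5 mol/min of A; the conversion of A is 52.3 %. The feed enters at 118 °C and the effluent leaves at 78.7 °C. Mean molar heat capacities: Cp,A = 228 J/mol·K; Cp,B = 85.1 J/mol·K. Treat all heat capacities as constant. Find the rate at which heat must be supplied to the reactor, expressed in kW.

Q_in = 4.97 kW

Extent of reaction ξ = 0.523 × 23.5 = 12.29 mol/min
Reaction term: ξ·ΔH°_rxn = 12.29 × 44.5 = 546.93 kJ/min
Sensible, feed 118→25 °C: -498.29 kJ/min
Outlet flows (mol/min): A 11.21, B 24.581
Sensible, products 25→78.7 °C: 249.58 kJ/min
Q = ΔH = 298.21 kJ/min = 4.9702 kW
Heat supplied = 4.9702 kW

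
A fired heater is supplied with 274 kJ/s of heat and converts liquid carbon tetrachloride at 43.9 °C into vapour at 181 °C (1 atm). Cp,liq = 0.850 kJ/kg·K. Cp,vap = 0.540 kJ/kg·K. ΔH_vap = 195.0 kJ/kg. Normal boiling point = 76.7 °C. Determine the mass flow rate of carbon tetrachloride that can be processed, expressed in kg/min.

Δh = 0.850×(76.7−43.9) + 195.0 + 0.540×(181−76.7) = 279.2 kJ/kg
Q = 274 kJ/s = 274 kJ/s = 16440 kJ/min
ṁ = Q/Δh = 16440 / 279.2 = 58.882 kg/min

ṁ = 58.9 kg/min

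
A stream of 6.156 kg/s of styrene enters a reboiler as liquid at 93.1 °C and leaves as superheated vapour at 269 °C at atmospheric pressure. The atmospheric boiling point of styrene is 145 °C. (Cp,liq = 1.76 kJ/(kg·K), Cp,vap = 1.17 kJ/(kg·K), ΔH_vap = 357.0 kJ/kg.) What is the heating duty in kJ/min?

liquid 93.1→145 °C: 91.344 kJ/kg
vaporisation at 145 °C: 357 kJ/kg
vapour 145→269 °C: 145.08 kJ/kg
Δh = 91.344 + 357 + 145.08 = 593.42 kJ/kg
Q = ṁ·Δh = 6.156 kg/s × 593.42 kJ/kg = 3653.1 kJ/s
|Q| = 3653.1 kW = 219190 kJ/min

Q = 219000 kJ/min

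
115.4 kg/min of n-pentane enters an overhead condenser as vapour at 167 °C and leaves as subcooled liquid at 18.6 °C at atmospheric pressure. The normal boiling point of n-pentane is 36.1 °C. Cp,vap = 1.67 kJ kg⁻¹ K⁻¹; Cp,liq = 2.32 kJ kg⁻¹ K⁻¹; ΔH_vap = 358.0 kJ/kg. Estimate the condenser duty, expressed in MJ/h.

Q_c = 4270 MJ/h

vapour 167→36.1 °C: -218.6 kJ/kg
condensation at 36.1 °C: -358 kJ/kg
liquid 36.1→18.6 °C: -40.6 kJ/kg
Δh = -218.6 + -358 + -40.6 = -617.2 kJ/kg
Q = ṁ·Δh = 115.4 kg/min × -617.2 kJ/kg = -71225 kJ/min
|Q| = 1187.1 kW = 4273.5 MJ/h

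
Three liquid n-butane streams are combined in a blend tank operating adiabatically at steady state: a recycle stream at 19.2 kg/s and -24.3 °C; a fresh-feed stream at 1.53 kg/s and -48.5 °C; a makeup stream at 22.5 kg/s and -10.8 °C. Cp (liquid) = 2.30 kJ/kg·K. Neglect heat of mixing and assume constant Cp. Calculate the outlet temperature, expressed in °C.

No heat crosses the boundary, so H_out = H_in.
T_out = Σ ṁᵢCp,ᵢTᵢ / Σ ṁᵢCp,ᵢ
      = -1802.7 / 99.429 = -18.13 °C

T_out = -18.1 °C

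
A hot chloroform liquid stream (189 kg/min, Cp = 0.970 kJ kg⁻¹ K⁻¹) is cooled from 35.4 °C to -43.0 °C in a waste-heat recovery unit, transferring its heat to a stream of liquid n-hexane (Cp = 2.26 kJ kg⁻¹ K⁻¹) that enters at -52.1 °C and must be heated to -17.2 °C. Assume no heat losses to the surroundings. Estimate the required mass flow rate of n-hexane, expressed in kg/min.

ṁ_c = 182 kg/min

Heat released by hot stream: Q = 189 × 0.970 × (35.4 − -43.0) = 14373 kJ/min
Energy balance on cold side (adiabatic exchanger): Q = ṁ_c·Cp_c·(T_c,out − T_c,in)
ṁ_c = 14373 / [2.26 × (-17.2 − -52.1)] = 182.23 kg/min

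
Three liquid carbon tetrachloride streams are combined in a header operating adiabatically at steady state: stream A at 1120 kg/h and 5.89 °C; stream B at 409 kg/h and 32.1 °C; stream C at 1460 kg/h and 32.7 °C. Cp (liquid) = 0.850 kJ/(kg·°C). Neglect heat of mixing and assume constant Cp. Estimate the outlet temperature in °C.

Adiabatic, steady state ⇒ Σ ṁᵢCp,ᵢ(T_out − Tᵢ) = 0
Σ ṁᵢCp,ᵢTᵢ = 1120×0.850×5.89 + 409×0.850×32.1 + 1460×0.850×32.7 = 57348
Σ ṁᵢCp,ᵢ = 1120×0.850 + 409×0.850 + 1460×0.850 = 2540.7
T_out = 57348 / 2540.7 = 22.572 °C

T_out = 22.6 °C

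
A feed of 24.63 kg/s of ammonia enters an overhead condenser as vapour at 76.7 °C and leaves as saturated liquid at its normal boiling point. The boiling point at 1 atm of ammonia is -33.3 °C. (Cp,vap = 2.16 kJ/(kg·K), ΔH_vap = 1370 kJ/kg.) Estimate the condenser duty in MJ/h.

vapour 76.7→-33.3 °C: -237.6 kJ/kg
condensation at -33.3 °C: -1370 kJ/kg
Δh = -237.6 + -1370 = -1607.6 kJ/kg
Q = ṁ·Δh = 24.63 kg/s × -1607.6 kJ/kg = -39595 kJ/s
|Q| = 39595 kW = 142540 MJ/h

Q_c = 143000 MJ/h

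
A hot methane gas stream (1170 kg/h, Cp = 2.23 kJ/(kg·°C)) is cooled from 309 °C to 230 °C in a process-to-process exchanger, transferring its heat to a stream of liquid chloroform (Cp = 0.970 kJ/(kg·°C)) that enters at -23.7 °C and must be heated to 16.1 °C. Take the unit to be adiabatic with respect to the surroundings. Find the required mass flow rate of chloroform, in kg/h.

Heat released by hot stream: Q = 1170 × 2.23 × (309 − 230) = 206120 kJ/h
Energy balance on cold side (adiabatic exchanger): Q = ṁ_c·Cp_c·(T_c,out − T_c,in)
ṁ_c = 206120 / [0.970 × (16.1 − -23.7)] = 5339 kg/h

ṁ_c = 5340 kg/h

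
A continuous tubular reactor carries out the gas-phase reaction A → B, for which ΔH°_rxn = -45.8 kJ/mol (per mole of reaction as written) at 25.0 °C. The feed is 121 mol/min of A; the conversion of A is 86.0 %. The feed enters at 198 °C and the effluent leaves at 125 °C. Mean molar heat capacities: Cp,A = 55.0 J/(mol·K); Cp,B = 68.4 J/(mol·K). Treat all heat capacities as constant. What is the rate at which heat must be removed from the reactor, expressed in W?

Q_out = 85200 W

Extent of reaction ξ = 0.860 × 121 = 104.06 mol/min
Reaction term: ξ·ΔH°_rxn = 104.06 × -45.8 = -4765.9 kJ/min
Sensible, feed 198→25 °C: -1151.3 kJ/min
Outlet flows (mol/min): A 16.94, B 104.06
Sensible, products 25→125 °C: 804.94 kJ/min
Q = ΔH = -5112.3 kJ/min = -85.205 kW
Heat removed = 85205 W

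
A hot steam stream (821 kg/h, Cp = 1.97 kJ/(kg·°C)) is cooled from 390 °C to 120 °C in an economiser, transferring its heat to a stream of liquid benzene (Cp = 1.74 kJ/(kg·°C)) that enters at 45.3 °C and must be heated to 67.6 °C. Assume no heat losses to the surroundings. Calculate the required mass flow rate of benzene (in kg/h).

Heat released by hot stream: Q = 821 × 1.97 × (390 − 120) = 436690 kJ/h
Energy balance on cold side (adiabatic exchanger): Q = ṁ_c·Cp_c·(T_c,out − T_c,in)
ṁ_c = 436690 / [1.74 × (67.6 − 45.3)] = 11254 kg/h

ṁ_c = 11300 kg/h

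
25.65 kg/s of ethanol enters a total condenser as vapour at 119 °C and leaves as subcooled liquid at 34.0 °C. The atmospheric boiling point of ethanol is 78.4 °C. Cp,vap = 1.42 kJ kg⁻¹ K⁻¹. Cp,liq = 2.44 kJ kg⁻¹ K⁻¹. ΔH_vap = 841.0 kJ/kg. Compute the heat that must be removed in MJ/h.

vapour 119→78.4 °C: -57.652 kJ/kg
condensation at 78.4 °C: -841 kJ/kg
liquid 78.4→34.0 °C: -108.34 kJ/kg
Δh = -57.652 + -841 + -108.34 = -1007 kJ/kg
Q = ṁ·Δh = 25.65 kg/s × -1007 kJ/kg = -25829 kJ/s
|Q| = 25829 kW = 92985 MJ/h

Q_c = 93000 MJ/h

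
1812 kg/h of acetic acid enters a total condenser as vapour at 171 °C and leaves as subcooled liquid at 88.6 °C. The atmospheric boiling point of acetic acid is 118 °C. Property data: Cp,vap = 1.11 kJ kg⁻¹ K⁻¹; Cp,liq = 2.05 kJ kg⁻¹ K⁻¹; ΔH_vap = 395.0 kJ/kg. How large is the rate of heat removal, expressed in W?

vapour 171→118 °C: -58.83 kJ/kg
condensation at 118 °C: -395 kJ/kg
liquid 118→88.6 °C: -60.27 kJ/kg
Δh = -58.83 + -395 + -60.27 = -514.1 kJ/kg
Q = ṁ·Δh = 1812 kg/h × -514.1 kJ/kg = -931550 kJ/h
|Q| = 258.76 kW = 258760 W

Q_c = 259000 W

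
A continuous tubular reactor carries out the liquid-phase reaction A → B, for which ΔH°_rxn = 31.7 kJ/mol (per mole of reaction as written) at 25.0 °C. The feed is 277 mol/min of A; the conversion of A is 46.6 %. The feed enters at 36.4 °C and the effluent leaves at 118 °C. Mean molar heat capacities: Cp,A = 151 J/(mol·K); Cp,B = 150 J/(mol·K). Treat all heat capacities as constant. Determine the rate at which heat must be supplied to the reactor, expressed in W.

Q_in = 125000 W

Extent of reaction ξ = 0.466 × 277 = 129.08 mol/min
Reaction term: ξ·ΔH°_rxn = 129.08 × 31.7 = 4091.9 kJ/min
Sensible, feed 36.4→25 °C: -476.83 kJ/min
Outlet flows (mol/min): A 147.92, B 129.08
Sensible, products 25→118 °C: 3877.9 kJ/min
Q = ΔH = 7493 kJ/min = 124.88 kW
Heat supplied = 124880 W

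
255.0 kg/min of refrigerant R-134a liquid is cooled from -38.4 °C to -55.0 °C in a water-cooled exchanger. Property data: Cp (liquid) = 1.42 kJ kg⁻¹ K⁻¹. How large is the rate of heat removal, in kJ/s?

Q_c = 100 kJ/s

Q = ṁ·Cp·ΔT = 255.0 × 1.42 × (-55.0 − -38.4) = -6010.9 kJ/min
Converting: 6010.9 / 60 s = 100.18 kW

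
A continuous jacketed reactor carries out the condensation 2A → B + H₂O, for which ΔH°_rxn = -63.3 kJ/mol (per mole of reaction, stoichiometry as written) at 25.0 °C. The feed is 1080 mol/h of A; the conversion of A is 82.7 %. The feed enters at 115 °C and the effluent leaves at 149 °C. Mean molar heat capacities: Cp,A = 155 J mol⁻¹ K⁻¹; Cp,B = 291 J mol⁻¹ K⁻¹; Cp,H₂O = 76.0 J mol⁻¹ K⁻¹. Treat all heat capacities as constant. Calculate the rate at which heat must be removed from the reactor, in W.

Extent of reaction ξ = 0.827 × 1080 / 2 = 446.58 mol/h
Reaction term: ξ·ΔH°_rxn = 446.58 × -63.3 = -28269 kJ/h
Sensible, feed 115→25 °C: -15066 kJ/h
Outlet flows (mol/h): A 186.84, B 446.58, H₂O 446.58
Sensible, products 25→149 °C: 23914 kJ/h
Q = ΔH = -19420 kJ/h = -5.3946 kW
Heat removed = 5394.6 W

Q_out = 5390 W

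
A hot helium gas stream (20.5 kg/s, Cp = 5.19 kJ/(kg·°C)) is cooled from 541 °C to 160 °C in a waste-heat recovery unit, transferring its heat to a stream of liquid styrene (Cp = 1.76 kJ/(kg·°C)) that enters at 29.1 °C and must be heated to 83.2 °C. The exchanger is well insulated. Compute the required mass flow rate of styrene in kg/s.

ṁ_c = 426 kg/s

Heat released by hot stream: Q = 20.5 × 5.19 × (541 − 160) = 40536 kJ/s
Energy balance on cold side (adiabatic exchanger): Q = ṁ_c·Cp_c·(T_c,out − T_c,in)
ṁ_c = 40536 / [1.76 × (83.2 − 29.1)] = 425.73 kg/s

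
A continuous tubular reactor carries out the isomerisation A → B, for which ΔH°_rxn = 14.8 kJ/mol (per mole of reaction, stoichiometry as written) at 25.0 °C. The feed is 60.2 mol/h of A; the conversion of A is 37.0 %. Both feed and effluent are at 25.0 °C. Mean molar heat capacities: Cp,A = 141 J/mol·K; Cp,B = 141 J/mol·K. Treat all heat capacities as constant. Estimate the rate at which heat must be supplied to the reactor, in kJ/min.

Extent of reaction ξ = 0.370 × 60.2 = 22.274 mol/h
Reaction term: ξ·ΔH°_rxn = 22.274 × 14.8 = 329.66 kJ/h
Q = ΔH = 329.66 kJ/h = 0.091571 kW
Heat supplied = 5.4943 kJ/min

Q_in = 5.49 kJ/min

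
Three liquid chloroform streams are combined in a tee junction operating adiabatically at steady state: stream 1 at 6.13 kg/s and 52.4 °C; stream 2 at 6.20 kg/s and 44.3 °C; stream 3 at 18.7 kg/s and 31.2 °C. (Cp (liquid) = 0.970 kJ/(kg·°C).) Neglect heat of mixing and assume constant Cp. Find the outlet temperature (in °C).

T_out = 38.0 °C

Energy balance with Q = 0: Σ ṁᵢCp,ᵢ(T_out − Tᵢ) = 0
Σ ṁᵢCp,ᵢTᵢ = 6.13×0.970×52.4 + 6.20×0.970×44.3 + 18.7×0.970×31.2 = 1143.9
Σ ṁᵢCp,ᵢ = 6.13×0.970 + 6.20×0.970 + 18.7×0.970 = 30.099
T_out = 1143.9 / 30.099 = 38.006 °C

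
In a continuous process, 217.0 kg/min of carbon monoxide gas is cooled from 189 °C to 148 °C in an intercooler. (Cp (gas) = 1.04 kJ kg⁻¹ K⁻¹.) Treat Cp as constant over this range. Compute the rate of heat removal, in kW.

Q_c = 154 kW

Q = ṁ·Cp·ΔT = 217.0 × 1.04 × (148 − 189) = -9252.9 kJ/min
Converting: 9252.9 / 60 s = 154.21 kW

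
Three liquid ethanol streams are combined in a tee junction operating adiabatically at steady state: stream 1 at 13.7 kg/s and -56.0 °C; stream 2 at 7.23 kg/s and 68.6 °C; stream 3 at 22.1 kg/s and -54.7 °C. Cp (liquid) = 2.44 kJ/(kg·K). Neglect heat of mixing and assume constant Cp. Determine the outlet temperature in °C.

No heat crosses the boundary, so H_out = H_in.
Σ ṁᵢCp,ᵢTᵢ = 13.7×2.44×-56.0 + 7.23×2.44×68.6 + 22.1×2.44×-54.7 = -3611.4
Σ ṁᵢCp,ᵢ = 13.7×2.44 + 7.23×2.44 + 22.1×2.44 = 104.99
T_out = -3611.4 / 104.99 = -34.397 °C

T_out = -34.4 °C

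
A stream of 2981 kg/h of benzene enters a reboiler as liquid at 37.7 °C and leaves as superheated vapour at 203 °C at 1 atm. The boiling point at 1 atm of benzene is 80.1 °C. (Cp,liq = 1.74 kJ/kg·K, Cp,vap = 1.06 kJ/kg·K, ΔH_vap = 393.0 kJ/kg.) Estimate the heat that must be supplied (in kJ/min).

liquid 37.7→80.1 °C: 73.776 kJ/kg
vaporisation at 80.1 °C: 393 kJ/kg
vapour 80.1→203 °C: 130.27 kJ/kg
Δh = 73.776 + 393 + 130.27 = 597.05 kJ/kg
Q = ṁ·Δh = 2981 kg/h × 597.05 kJ/kg = 1.7798e+06 kJ/h
|Q| = 494.39 kW = 29663 kJ/min

Q = 29700 kJ/min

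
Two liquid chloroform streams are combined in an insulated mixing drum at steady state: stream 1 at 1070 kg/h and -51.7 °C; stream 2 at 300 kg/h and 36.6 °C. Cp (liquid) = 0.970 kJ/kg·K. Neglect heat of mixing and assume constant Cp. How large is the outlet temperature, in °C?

No heat crosses the boundary, so H_out = H_in.
T_out = Σ ṁᵢCp,ᵢTᵢ / Σ ṁᵢCp,ᵢ
      = -43009 / 1328.9 = -32.364 °C

T_out = -32.4 °C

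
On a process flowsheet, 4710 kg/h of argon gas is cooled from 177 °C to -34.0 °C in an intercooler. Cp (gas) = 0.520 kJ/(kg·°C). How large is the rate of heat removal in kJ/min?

Q_c = 8610 kJ/min

Q = ṁ·Cp·ΔT = 4710 × 0.520 × (-34.0 − 177) = -516780 kJ/h
Converting: 516780 / 3600 s = 143.55 kW
Cooling duty = 8613 kJ/min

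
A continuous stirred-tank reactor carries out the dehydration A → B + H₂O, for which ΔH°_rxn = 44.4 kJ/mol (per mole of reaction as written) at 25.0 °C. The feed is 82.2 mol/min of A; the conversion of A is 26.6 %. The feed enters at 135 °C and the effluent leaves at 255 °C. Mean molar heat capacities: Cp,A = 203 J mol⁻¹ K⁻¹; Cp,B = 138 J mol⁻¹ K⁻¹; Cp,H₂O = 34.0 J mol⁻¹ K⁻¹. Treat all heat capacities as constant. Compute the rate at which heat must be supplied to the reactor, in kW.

Q_in = 47.0 kW

Extent of reaction ξ = 0.266 × 82.2 = 21.865 mol/min
Reaction term: ξ·ΔH°_rxn = 21.865 × 44.4 = 970.81 kJ/min
Sensible, feed 135→25 °C: -1835.5 kJ/min
Outlet flows (mol/min): A 60.335, B 21.865, H₂O 21.865
Sensible, products 25→255 °C: 3682 kJ/min
Q = ΔH = 2817.3 kJ/min = 46.955 kW
Heat supplied = 46.955 kW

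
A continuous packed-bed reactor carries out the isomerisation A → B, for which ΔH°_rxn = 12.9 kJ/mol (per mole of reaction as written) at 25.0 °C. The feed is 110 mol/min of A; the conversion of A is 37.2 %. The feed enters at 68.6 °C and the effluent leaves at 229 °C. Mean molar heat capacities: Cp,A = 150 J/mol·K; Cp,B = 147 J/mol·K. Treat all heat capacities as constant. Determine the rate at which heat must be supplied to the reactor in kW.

Extent of reaction ξ = 0.372 × 110 = 40.92 mol/min
Reaction term: ξ·ΔH°_rxn = 40.92 × 12.9 = 527.87 kJ/min
Sensible, feed 68.6→25 °C: -719.4 kJ/min
Outlet flows (mol/min): A 69.08, B 40.92
Sensible, products 25→229 °C: 3341 kJ/min
Q = ΔH = 3149.4 kJ/min = 52.49 kW
Heat supplied = 52.49 kW

Q_in = 52.5 kW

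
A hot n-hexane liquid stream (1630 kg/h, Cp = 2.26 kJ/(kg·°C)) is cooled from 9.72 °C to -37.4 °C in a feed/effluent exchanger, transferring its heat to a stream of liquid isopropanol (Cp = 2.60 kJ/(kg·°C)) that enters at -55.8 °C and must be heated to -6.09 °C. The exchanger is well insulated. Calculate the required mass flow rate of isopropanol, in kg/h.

ṁ_c = 1340 kg/h

Heat released by hot stream: Q = 1630 × 2.26 × (9.72 − -37.4) = 173580 kJ/h
Energy balance on cold side (adiabatic exchanger): Q = ṁ_c·Cp_c·(T_c,out − T_c,in)
ṁ_c = 173580 / [2.60 × (-6.09 − -55.8)] = 1343 kg/h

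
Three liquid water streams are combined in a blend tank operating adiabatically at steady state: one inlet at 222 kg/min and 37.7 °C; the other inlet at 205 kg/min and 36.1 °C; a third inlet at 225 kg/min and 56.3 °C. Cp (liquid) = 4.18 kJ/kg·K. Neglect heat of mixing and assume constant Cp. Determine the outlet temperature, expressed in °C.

Adiabatic, steady state ⇒ Σ ṁᵢCp,ᵢ(T_out − Tᵢ) = 0
T_out = Σ ṁᵢCp,ᵢTᵢ / Σ ṁᵢCp,ᵢ
      = 118870 / 2725.4 = 43.616 °C

T_out = 43.6 °C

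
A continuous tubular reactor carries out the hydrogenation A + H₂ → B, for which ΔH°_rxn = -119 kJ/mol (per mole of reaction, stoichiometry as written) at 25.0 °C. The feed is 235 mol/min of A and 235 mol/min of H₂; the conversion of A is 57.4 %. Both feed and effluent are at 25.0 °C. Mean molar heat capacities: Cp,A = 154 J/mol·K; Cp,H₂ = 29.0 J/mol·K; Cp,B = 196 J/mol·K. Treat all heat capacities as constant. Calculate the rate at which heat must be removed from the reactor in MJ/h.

Extent of reaction ξ = 0.574 × 235 = 134.89 mol/min
Reaction term: ξ·ΔH°_rxn = 134.89 × -119 = -16052 kJ/min
Q = ΔH = -16052 kJ/min = -267.53 kW
Heat removed = 963.11 MJ/h

Q_out = 963 MJ/h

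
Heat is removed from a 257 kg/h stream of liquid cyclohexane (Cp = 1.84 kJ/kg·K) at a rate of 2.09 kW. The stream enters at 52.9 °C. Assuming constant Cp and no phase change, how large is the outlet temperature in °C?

Q = 2.09 kW = 7524 kJ/h
ΔT = Q/(ṁ·Cp) = 7524/(257×1.84) = 15.911 K
T_out = 52.9 − 15.911 = 36.989 °C

T_out = 37.0 °C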